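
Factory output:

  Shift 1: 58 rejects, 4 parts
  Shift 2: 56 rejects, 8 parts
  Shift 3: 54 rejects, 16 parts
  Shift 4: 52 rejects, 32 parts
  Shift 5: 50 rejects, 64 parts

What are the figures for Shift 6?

48 rejects, 128 parts

For the rejects, −2 each step: 58, 56, 54, 52, 50 → 48.
Parts: 4, 8, 16, 32, 64 → 128 (×2 each step).
Putting it together: 48 rejects, 128 parts.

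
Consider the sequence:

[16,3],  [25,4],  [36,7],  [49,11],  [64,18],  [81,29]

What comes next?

[100,47]

First part: 16, 25, 36, 49, 64, 81 → 100 (perfect squares: 4², 5², 6², …).
Second part: 3, 4, 7, 11, 18, 29 → 47 (each term is the sum of the two before it).
Combining the parts gives [100,47].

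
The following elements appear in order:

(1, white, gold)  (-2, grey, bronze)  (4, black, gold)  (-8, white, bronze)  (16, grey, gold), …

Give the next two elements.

(-32, black, bronze), (64, white, gold)

First entry: 1, -2, 4, -8, 16 → -32 → 64 (×(-2) each step).
Shade: white, grey, black, white, grey → black → white (repeats white → grey → black).
Rank — alternates gold ↔ bronze: gold, bronze, gold, bronze, gold → bronze → gold.
Putting the parts together: (-32, black, bronze) and then (64, white, gold).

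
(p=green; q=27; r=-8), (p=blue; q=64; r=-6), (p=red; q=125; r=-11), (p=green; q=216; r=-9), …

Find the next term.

(p=blue; q=343; r=-14)

P — repeats green → blue → red: green, blue, red, green → blue.
Q: perfect cubes: 3³, 4³, 5³, …; 27, 64, 125, 216 → 343.
R goes -8, -6, -11, -9 → -14 (alternating steps +2, −5, +2, −5, …).
Putting it together: (p=blue; q=343; r=-14).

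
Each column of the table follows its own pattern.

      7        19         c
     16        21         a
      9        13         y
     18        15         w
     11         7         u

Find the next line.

20  9  s

First component: 7, 16, 9, 18, 11 → 20 (alternating steps +9, −7, +9, −7, …).
Second component: 19, 21, 13, 15, 7 → 9 (alternating steps +2, −8, +2, −8, …).
Letter: letters move back 2 places in the alphabet, wrapping A→Z, so c, a, y, w, u → s.
Putting it together: 20  9  s.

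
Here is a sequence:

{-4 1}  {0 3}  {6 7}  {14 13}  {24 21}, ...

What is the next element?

First coordinate: differences are 4, 6, 8, … (increasing by 2 each time), so -4, 0, 6, 14, 24 → 36.
Second coordinate: differences are 2, 4, 6, … (increasing by 2 each time), so 1, 3, 7, 13, 21 → 31.
Combining the parts gives {36 31}.

{36 31}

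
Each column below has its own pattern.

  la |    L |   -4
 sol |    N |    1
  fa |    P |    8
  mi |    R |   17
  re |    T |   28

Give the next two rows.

Note: runs backward through the solfège scale do→ti, so la, sol, fa, mi, re → do → ti.
Letter: letters move forward 2 places in the alphabet, so L, N, P, R, T → V → X.
For the third component, differences are 5, 7, 9, … (increasing by 2 each time): -4, 1, 8, 17, 28 → 41 → 56.
So the next two rows are do  V  41 and ti  X  56.

do  V  41; ti  X  56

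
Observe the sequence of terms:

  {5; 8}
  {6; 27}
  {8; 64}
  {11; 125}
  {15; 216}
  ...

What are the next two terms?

First value goes 5, 6, 8, 11, 15 → 20 → 26 (differences are 1, 2, 3, … (increasing by 1 each time)).
Second value goes 8, 27, 64, 125, 216 → 343 → 512 (perfect cubes: 2³, 3³, 4³, …).
Putting the parts together: {20; 343} and then {26; 512}.

{20; 343}, {26; 512}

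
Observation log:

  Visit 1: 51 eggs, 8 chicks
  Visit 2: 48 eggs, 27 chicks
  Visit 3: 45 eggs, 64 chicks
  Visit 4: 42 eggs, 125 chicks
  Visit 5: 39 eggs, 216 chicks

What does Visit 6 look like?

For the eggs, −3 each step: 51, 48, 45, 42, 39 → 36.
For the chicks, perfect cubes: 2³, 3³, 4³, …: 8, 27, 64, 125, 216 → 343.
Putting it together: 36 eggs, 343 chicks.

36 eggs, 343 chicks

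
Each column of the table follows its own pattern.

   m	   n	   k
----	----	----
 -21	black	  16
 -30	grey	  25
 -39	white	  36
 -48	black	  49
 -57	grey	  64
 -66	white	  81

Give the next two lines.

For the column m, −9 each step: -21, -30, -39, -48, -57, -66 → -75 → -84.
Column n — repeats black → grey → white: black, grey, white, black, grey, white → black → grey.
Column k: perfect squares: 4², 5², 6², …, so 16, 25, 36, 49, 64, 81 → 100 → 121.
Putting the parts together: -75  black  100 and then -84  grey  121.

-75  black  100; -84  grey  121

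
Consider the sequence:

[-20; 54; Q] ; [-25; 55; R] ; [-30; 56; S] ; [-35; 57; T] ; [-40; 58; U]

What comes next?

[-45; 59; V]

First slot: -20, -25, -30, -35, -40 → -45 (−5 each step).
Second slot: 54, 55, 56, 57, 58 → 59 (+1 each step).
Letter — letters move forward 1 place in the alphabet: Q, R, S, T, U → V.
Combining the parts gives [-45; 59; V].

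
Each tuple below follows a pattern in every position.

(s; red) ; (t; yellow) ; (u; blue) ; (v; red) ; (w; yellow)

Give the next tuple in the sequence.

Letter: s, t, u, v, w → x (letters move forward 1 place in the alphabet).
Colour goes red, yellow, blue, red, yellow → blue (repeats red → yellow → blue).
So the next tuple is (x; blue).

(x; blue)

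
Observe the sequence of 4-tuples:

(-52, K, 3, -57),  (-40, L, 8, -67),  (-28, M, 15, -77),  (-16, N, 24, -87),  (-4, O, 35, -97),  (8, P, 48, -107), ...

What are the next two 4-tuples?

(20, Q, 63, -117), (32, R, 80, -127)

First entry: -52, -40, -28, -16, -4, 8 → 20 → 32 (+12 each step).
Letter: K, L, M, N, O, P → Q → R (letters move forward 1 place in the alphabet).
Third entry: differences are 5, 7, 9, … (increasing by 2 each time); 3, 8, 15, 24, 35, 48 → 63 → 80.
Fourth entry — −10 each step: -57, -67, -77, -87, -97, -107 → -117 → -127.
So the next two 4-tuples are (20, Q, 63, -117) and (32, R, 80, -127).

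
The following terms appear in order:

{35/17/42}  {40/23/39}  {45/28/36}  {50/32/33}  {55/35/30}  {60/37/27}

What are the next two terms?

First part: 35, 40, 45, 50, 55, 60 → 65 → 70 (+5 each step).
Second part: differences are 6, 5, 4, … (decreasing by 1 each time), so 17, 23, 28, 32, 35, 37 → 38 → 38.
Third part — −3 each step: 42, 39, 36, 33, 30, 27 → 24 → 21.
So the next two terms are {65/38/24} and {70/38/21}.

{65/38/24}, {70/38/21}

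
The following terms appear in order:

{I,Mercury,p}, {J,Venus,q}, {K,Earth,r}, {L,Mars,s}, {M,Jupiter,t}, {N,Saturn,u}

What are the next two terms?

{O,Uranus,v}, {P,Neptune,w}

First letter: letters move forward 1 place in the alphabet, so I, J, K, L, M, N → O → P.
Planet: Mercury, Venus, Earth, Mars, Jupiter, Saturn → Uranus → Neptune (runs through the planets Mercury→Neptune).
Second letter: p, q, r, s, t, u → v → w (letters move forward 1 place in the alphabet).
So the next two terms are {O,Uranus,v} and {P,Neptune,w}.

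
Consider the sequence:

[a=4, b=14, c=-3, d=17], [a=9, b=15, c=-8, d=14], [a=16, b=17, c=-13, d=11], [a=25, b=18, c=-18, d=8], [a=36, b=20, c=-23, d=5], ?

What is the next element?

A: 4, 9, 16, 25, 36 → 49 (perfect squares: 2², 3², 4², …).
B: 14, 15, 17, 18, 20 → 21 (alternating steps +1, +2, +1, +2, …).
For the c, −5 each step: -3, -8, -13, -18, -23 → -28.
D: 17, 14, 11, 8, 5 → 2 (−3 each step).
Combining the parts gives [a=49, b=21, c=-28, d=2].

[a=49, b=21, c=-28, d=2]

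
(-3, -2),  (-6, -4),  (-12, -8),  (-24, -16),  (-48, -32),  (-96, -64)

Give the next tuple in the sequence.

(-192, -128)

First value goes -3, -6, -12, -24, -48, -96 → -192 (×2 each step).
For the second value, ×2 each step: -2, -4, -8, -16, -32, -64 → -128.
So the next tuple is (-192, -128).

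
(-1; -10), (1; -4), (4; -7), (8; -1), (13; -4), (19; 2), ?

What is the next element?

(26; -1)

First value: -1, 1, 4, 8, 13, 19 → 26 (differences are 2, 3, 4, … (increasing by 1 each time)).
Second value: alternating steps +6, −3, +6, −3, …, so -10, -4, -7, -1, -4, 2 → -1.
Putting it together: (26; -1).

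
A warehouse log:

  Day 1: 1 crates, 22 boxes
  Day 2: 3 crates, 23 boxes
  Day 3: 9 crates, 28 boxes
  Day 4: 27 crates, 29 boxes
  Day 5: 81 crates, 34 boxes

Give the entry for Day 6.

243 crates, 35 boxes

Crates: 1, 3, 9, 27, 81 → 243 (×3 each step).
For the boxes, alternating steps +1, +5, +1, +5, …: 22, 23, 28, 29, 34 → 35.
So the next line is 243 crates, 35 boxes.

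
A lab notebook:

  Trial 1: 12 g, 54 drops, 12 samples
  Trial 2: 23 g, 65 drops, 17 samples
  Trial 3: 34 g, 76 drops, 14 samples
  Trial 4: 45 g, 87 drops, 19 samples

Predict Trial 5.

For the g, +11 each step: 12, 23, 34, 45 → 56.
Drops: +11 each step; 54, 65, 76, 87 → 98.
For the samples, alternating steps +5, −3, +5, −3, …: 12, 17, 14, 19 → 16.
Putting it together: 56 g, 98 drops, 16 samples.

56 g, 98 drops, 16 samples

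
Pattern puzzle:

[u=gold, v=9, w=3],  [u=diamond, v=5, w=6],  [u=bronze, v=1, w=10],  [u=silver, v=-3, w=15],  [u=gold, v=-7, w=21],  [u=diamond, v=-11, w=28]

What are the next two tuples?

U: gold, diamond, bronze, silver, gold, diamond → bronze → silver (repeats gold → diamond → bronze → silver).
V — −4 each step: 9, 5, 1, -3, -7, -11 → -15 → -19.
W: differences are 3, 4, 5, … (increasing by 1 each time), so 3, 6, 10, 15, 21, 28 → 36 → 45.
Putting the parts together: [u=bronze, v=-15, w=36] and then [u=silver, v=-19, w=45].

[u=bronze, v=-15, w=36], [u=silver, v=-19, w=45]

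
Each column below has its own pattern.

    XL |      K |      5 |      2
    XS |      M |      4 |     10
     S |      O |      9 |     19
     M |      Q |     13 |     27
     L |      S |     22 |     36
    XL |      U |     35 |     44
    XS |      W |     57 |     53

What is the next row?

For the size, repeats XL → XS → S → M → L: XL, XS, S, M, L, XL, XS → S.
Letter: letters move forward 2 places in the alphabet, so K, M, O, Q, S, U, W → Y.
Third component: each term is the sum of the two before it; 5, 4, 9, 13, 22, 35, 57 → 92.
For the fourth component, alternating steps +8, +9, +8, +9, …: 2, 10, 19, 27, 36, 44, 53 → 61.
So the next row is S  Y  92  61.

S  Y  92  61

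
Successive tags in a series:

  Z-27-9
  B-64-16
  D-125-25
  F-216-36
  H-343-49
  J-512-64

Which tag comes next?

L-729-81

Letter: letters move forward 2 places in the alphabet, wrapping Z→A; Z, B, D, F, H, J → L.
Second component goes 27, 64, 125, 216, 343, 512 → 729 (perfect cubes: 3³, 4³, 5³, …).
For the third component, perfect squares: 3², 4², 5², …: 9, 16, 25, 36, 49, 64 → 81.
Combining the parts gives L-729-81.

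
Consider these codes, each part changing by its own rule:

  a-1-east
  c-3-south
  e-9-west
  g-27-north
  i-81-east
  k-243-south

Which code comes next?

m-729-west

For the letter, letters move forward 2 places in the alphabet: a, c, e, g, i, k → m.
Second component goes 1, 3, 9, 27, 81, 243 → 729 (×3 each step).
Direction: repeats east → south → west → north, so east, south, west, north, east, south → west.
So the next code is m-729-west.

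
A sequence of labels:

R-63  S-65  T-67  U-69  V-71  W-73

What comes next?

X-75

Letter: letters move forward 1 place in the alphabet, so R, S, T, U, V, W → X.
Second component goes 63, 65, 67, 69, 71, 73 → 75 (+2 each step).
So the next label is X-75.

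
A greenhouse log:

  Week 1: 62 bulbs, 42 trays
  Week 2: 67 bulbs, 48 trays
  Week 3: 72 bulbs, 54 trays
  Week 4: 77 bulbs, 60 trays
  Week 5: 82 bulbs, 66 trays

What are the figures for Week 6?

87 bulbs, 72 trays

Bulbs goes 62, 67, 72, 77, 82 → 87 (+5 each step).
For the trays, +6 each step: 42, 48, 54, 60, 66 → 72.
Combining the parts gives 87 bulbs, 72 trays.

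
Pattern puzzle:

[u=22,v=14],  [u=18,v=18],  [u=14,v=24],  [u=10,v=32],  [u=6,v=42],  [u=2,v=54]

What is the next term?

[u=-2,v=68]

U — −4 each step: 22, 18, 14, 10, 6, 2 → -2.
For the v, differences are 4, 6, 8, … (increasing by 2 each time): 14, 18, 24, 32, 42, 54 → 68.
Putting it together: [u=-2,v=68].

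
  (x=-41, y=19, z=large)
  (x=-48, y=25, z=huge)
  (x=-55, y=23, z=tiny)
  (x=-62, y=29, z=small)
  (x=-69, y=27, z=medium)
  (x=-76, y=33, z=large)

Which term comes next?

(x=-83, y=31, z=huge)

X goes -41, -48, -55, -62, -69, -76 → -83 (−7 each step).
Y: 19, 25, 23, 29, 27, 33 → 31 (alternating steps +6, −2, +6, −2, …).
For the z, repeats large → huge → tiny → small → medium: large, huge, tiny, small, medium, large → huge.
Putting it together: (x=-83, y=31, z=huge).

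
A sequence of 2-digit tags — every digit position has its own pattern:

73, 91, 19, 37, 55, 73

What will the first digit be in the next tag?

First digit: +2 each step, mod 10, so 7, 9, 1, 3, 5, 7 → 9.

9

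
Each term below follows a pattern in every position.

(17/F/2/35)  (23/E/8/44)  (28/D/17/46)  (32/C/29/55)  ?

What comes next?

(35/B/44/57)

First slot goes 17, 23, 28, 32 → 35 (differences are 6, 5, 4, … (decreasing by 1 each time)).
For the letter, letters move back 1 place in the alphabet: F, E, D, C → B.
Third slot: differences are 6, 9, 12, … (increasing by 3 each time); 2, 8, 17, 29 → 44.
For the fourth slot, alternating steps +9, +2, +9, +2, …: 35, 44, 46, 55 → 57.
So the next term is (35/B/44/57).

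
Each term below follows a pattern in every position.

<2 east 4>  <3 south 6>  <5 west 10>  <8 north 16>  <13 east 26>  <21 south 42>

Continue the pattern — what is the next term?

First component: each term is the sum of the two before it; 2, 3, 5, 8, 13, 21 → 34.
Direction — repeats east → south → west → north: east, south, west, north, east, south → west.
Third component: always 2 × the first component; 4, 6, 10, 16, 26, 42 → 68.
Combining the parts gives <34 west 68>.

<34 west 68>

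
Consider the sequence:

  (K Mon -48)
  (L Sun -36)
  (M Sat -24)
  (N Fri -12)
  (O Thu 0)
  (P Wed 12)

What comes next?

Letter: K, L, M, N, O, P → Q (letters move forward 1 place in the alphabet).
Day: Mon, Sun, Sat, Fri, Thu, Wed → Tue (runs backward through the weekdays Mon→Sun).
Third value: +12 each step; -48, -36, -24, -12, 0, 12 → 24.
Putting it together: (Q Tue 24).

(Q Tue 24)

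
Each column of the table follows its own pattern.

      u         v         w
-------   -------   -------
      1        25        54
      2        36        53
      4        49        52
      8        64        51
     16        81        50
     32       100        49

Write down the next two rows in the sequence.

64  121  48; 128  144  47

Column u: ×2 each step; 1, 2, 4, 8, 16, 32 → 64 → 128.
For the column v, perfect squares: 5², 6², 7², …: 25, 36, 49, 64, 81, 100 → 121 → 144.
Column w: 54, 53, 52, 51, 50, 49 → 48 → 47 (−1 each step).
Putting the parts together: 64  121  48 and then 128  144  47.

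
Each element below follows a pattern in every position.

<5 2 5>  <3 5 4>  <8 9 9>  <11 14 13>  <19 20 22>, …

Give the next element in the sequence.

First coordinate: each term is the sum of the two before it, so 5, 3, 8, 11, 19 → 30.
Second coordinate goes 2, 5, 9, 14, 20 → 27 (differences are 3, 4, 5, … (increasing by 1 each time)).
Third coordinate: each term is the sum of the two before it; 5, 4, 9, 13, 22 → 35.
So the next element is <30 27 35>.

<30 27 35>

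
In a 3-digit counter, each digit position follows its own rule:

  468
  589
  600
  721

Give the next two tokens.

842 then 963

First digit — +1 each step, mod 10: 4, 5, 6, 7 → 8 → 9.
Second digit: 6, 8, 0, 2 → 4 → 6 (+2 each step, mod 10).
Third digit goes 8, 9, 0, 1 → 2 → 3 (+1 each step, mod 10).
Putting the parts together: 842 and then 963.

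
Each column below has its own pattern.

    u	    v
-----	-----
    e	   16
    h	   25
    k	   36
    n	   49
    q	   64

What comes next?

Column u: e, h, k, n, q → t (letters move forward 3 places in the alphabet).
Column v: perfect squares: 4², 5², 6², …, so 16, 25, 36, 49, 64 → 81.
Combining the parts gives t  81.

t  81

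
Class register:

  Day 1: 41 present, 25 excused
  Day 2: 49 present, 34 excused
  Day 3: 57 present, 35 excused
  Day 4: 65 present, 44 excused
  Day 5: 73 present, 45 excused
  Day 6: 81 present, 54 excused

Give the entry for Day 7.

89 present, 55 excused

For the present, +8 each step: 41, 49, 57, 65, 73, 81 → 89.
Excused: alternating steps +9, +1, +9, +1, …, so 25, 34, 35, 44, 45, 54 → 55.
Putting it together: 89 present, 55 excused.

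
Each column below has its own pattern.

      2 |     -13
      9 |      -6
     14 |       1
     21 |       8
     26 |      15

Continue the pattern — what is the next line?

First component goes 2, 9, 14, 21, 26 → 33 (alternating steps +7, +5, +7, +5, …).
Second component: +7 each step, so -13, -6, 1, 8, 15 → 22.
Putting it together: 33  22.

33  22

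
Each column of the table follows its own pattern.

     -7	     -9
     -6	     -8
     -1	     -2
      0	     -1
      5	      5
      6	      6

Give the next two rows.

First component: -7, -6, -1, 0, 5, 6 → 11 → 12 (alternating steps +1, +5, +1, +5, …).
Second component — alternating steps +1, +6, +1, +6, …: -9, -8, -2, -1, 5, 6 → 12 → 13.
Putting the parts together: 11  12 and then 12  13.

11  12; 12  13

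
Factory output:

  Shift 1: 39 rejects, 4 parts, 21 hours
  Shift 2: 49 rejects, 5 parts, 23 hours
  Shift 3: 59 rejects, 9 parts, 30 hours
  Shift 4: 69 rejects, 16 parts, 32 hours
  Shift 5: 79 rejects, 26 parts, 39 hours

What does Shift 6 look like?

89 rejects, 39 parts, 41 hours

Rejects goes 39, 49, 59, 69, 79 → 89 (+10 each step).
Parts: differences are 1, 4, 7, … (increasing by 3 each time); 4, 5, 9, 16, 26 → 39.
For the hours, alternating steps +2, +7, +2, +7, …: 21, 23, 30, 32, 39 → 41.
Combining the parts gives 89 rejects, 39 parts, 41 hours.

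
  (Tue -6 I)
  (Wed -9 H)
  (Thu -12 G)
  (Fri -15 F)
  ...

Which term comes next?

(Sat -18 E)

Day: runs through the weekdays Mon→Sun; Tue, Wed, Thu, Fri → Sat.
Second component: -6, -9, -12, -15 → -18 (−3 each step).
Letter — letters move back 1 place in the alphabet: I, H, G, F → E.
So the next term is (Sat -18 E).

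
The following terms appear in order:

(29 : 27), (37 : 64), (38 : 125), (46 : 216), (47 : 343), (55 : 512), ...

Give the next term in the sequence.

First entry goes 29, 37, 38, 46, 47, 55 → 56 (alternating steps +8, +1, +8, +1, …).
Second entry — perfect cubes: 3³, 4³, 5³, …: 27, 64, 125, 216, 343, 512 → 729.
Putting it together: (56 : 729).

(56 : 729)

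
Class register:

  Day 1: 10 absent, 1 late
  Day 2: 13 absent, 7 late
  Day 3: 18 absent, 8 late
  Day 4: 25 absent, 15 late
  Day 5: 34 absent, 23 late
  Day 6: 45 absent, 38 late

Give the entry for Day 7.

58 absent, 61 late

Absent: differences are 3, 5, 7, … (increasing by 2 each time); 10, 13, 18, 25, 34, 45 → 58.
For the late, each term is the sum of the two before it: 1, 7, 8, 15, 23, 38 → 61.
Combining the parts gives 58 absent, 61 late.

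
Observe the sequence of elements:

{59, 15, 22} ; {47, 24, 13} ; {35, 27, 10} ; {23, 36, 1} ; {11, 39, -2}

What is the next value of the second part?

For the first part, −12 each step: 59, 47, 35, 23, 11 → -1.
For the second part, alternating steps +9, +3, +9, +3, …: 15, 24, 27, 36, 39 → 48.
Third part — together with the second part always sums to 37: 22, 13, 10, 1, -2 → -11.

48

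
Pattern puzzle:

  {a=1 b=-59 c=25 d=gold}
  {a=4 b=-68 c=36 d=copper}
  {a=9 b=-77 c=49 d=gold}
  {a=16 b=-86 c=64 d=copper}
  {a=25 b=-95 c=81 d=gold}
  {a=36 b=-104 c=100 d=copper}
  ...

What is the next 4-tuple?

{a=49 b=-113 c=121 d=gold}

For the a, perfect squares: 1², 2², 3², …: 1, 4, 9, 16, 25, 36 → 49.
B: −9 each step; -59, -68, -77, -86, -95, -104 → -113.
C — perfect squares: 5², 6², 7², …: 25, 36, 49, 64, 81, 100 → 121.
D: alternates gold ↔ copper, so gold, copper, gold, copper, gold, copper → gold.
Putting it together: {a=49 b=-113 c=121 d=gold}.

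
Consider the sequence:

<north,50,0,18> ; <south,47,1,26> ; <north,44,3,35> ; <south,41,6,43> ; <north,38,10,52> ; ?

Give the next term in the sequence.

<south,35,15,60>

For the direction, alternates north ↔ south: north, south, north, south, north → south.
Second slot — −3 each step: 50, 47, 44, 41, 38 → 35.
Third slot: 0, 1, 3, 6, 10 → 15 (differences are 1, 2, 3, … (increasing by 1 each time)).
Fourth slot: alternating steps +8, +9, +8, +9, …; 18, 26, 35, 43, 52 → 60.
Putting it together: <south,35,15,60>.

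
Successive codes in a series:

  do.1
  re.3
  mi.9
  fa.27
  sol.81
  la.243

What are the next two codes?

ti.729 then do.2187

For the note, runs through the solfège scale do→ti: do, re, mi, fa, sol, la → ti → do.
Second component: 1, 3, 9, 27, 81, 243 → 729 → 2187 (×3 each step).
So the next two codes are ti.729 and do.2187.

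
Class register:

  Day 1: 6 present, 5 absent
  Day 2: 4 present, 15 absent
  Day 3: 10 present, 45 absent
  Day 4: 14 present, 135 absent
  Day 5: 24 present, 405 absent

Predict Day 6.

Present goes 6, 4, 10, 14, 24 → 38 (each term is the sum of the two before it).
Absent — ×3 each step: 5, 15, 45, 135, 405 → 1215.
Putting it together: 38 present, 1215 absent.

38 present, 1215 absent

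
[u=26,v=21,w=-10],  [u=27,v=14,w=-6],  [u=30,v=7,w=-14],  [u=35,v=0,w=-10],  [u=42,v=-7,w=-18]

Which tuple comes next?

U: 26, 27, 30, 35, 42 → 51 (differences are 1, 3, 5, … (increasing by 2 each time)).
V goes 21, 14, 7, 0, -7 → -14 (−7 each step).
For the w, alternating steps +4, −8, +4, −8, …: -10, -6, -14, -10, -18 → -14.
Combining the parts gives [u=51,v=-14,w=-14].

[u=51,v=-14,w=-14]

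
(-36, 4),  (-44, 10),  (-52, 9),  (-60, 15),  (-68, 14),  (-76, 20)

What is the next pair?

(-84, 19)

For the first component, −8 each step: -36, -44, -52, -60, -68, -76 → -84.
Second component: 4, 10, 9, 15, 14, 20 → 19 (alternating steps +6, −1, +6, −1, …).
Putting it together: (-84, 19).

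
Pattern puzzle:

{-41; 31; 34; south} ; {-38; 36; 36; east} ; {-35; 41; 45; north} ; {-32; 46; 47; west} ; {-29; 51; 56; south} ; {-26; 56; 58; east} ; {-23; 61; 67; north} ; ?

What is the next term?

{-20; 66; 69; west}

First value: -41, -38, -35, -32, -29, -26, -23 → -20 (+3 each step).
Second value — +5 each step: 31, 36, 41, 46, 51, 56, 61 → 66.
Third value — alternating steps +2, +9, +2, +9, …: 34, 36, 45, 47, 56, 58, 67 → 69.
Direction — repeats south → east → north → west: south, east, north, west, south, east, north → west.
Putting it together: {-20; 66; 69; west}.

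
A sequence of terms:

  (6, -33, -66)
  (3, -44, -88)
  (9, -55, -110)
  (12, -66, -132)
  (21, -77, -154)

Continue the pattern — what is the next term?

(33, -88, -176)

First coordinate — each term is the sum of the two before it: 6, 3, 9, 12, 21 → 33.
Second coordinate — −11 each step: -33, -44, -55, -66, -77 → -88.
Third coordinate goes -66, -88, -110, -132, -154 → -176 (always 2 × the second coordinate).
Combining the parts gives (33, -88, -176).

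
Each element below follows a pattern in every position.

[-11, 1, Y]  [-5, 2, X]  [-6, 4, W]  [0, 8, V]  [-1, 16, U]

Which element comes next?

First slot: -11, -5, -6, 0, -1 → 5 (alternating steps +6, −1, +6, −1, …).
Second slot — ×2 each step: 1, 2, 4, 8, 16 → 32.
Letter — letters move back 1 place in the alphabet: Y, X, W, V, U → T.
So the next element is [5, 32, T].

[5, 32, T]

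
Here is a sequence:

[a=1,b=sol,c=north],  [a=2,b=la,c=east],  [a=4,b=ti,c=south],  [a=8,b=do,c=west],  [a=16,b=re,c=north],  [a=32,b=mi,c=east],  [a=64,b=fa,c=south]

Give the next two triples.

A: ×2 each step, so 1, 2, 4, 8, 16, 32, 64 → 128 → 256.
B: sol, la, ti, do, re, mi, fa → sol → la (runs through the solfège scale do→ti).
C — repeats north → east → south → west: north, east, south, west, north, east, south → west → north.
So the next two triples are [a=128,b=sol,c=west] and [a=256,b=la,c=north].

[a=128,b=sol,c=west], [a=256,b=la,c=north]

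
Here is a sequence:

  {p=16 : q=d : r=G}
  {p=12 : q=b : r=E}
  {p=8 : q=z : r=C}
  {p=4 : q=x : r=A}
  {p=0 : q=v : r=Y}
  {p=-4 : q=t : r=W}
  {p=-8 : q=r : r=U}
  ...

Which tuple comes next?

P: −4 each step; 16, 12, 8, 4, 0, -4, -8 → -12.
For the q, letters move back 2 places in the alphabet, wrapping A→Z: d, b, z, x, v, t, r → p.
R: letters move back 2 places in the alphabet, wrapping A→Z; G, E, C, A, Y, W, U → S.
Combining the parts gives {p=-12 : q=p : r=S}.

{p=-12 : q=p : r=S}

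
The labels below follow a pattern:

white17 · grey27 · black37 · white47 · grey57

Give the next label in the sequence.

Shade: repeats white → grey → black, so white, grey, black, white, grey → black.
For the second component, +10 each step: 17, 27, 37, 47, 57 → 67.
Combining the parts gives black67.

black67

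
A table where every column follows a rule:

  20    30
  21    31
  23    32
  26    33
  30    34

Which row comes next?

35  35

First component: 20, 21, 23, 26, 30 → 35 (differences are 1, 2, 3, … (increasing by 1 each time)).
Second component — +1 each step: 30, 31, 32, 33, 34 → 35.
Putting it together: 35  35.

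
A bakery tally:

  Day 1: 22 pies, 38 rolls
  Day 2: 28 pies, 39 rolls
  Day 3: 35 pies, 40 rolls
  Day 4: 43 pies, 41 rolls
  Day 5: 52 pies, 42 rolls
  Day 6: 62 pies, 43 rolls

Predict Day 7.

73 pies, 44 rolls

Pies: differences are 6, 7, 8, … (increasing by 1 each time); 22, 28, 35, 43, 52, 62 → 73.
Rolls goes 38, 39, 40, 41, 42, 43 → 44 (+1 each step).
Putting it together: 73 pies, 44 rolls.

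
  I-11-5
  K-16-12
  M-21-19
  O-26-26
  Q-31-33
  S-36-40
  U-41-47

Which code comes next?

For the letter, letters move forward 2 places in the alphabet: I, K, M, O, Q, S, U → W.
For the second component, +5 each step: 11, 16, 21, 26, 31, 36, 41 → 46.
Third component — +7 each step: 5, 12, 19, 26, 33, 40, 47 → 54.
So the next code is W-46-54.

W-46-54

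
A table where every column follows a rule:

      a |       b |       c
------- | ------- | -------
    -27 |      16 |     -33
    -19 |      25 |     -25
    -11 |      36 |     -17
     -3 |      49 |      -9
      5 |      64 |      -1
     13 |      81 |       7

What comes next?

Column a: +8 each step, so -27, -19, -11, -3, 5, 13 → 21.
Column b — perfect squares: 4², 5², 6², …: 16, 25, 36, 49, 64, 81 → 100.
Column c: -33, -25, -17, -9, -1, 7 → 15 (always 6 less than the column a).
Combining the parts gives 21  100  15.

21  100  15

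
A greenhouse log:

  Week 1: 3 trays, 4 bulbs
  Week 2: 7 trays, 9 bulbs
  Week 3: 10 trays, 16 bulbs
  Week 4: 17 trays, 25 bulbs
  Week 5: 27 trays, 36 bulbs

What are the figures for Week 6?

Trays: each term is the sum of the two before it, so 3, 7, 10, 17, 27 → 44.
Bulbs: perfect squares: 2², 3², 4², …, so 4, 9, 16, 25, 36 → 49.
So the next line is 44 trays, 49 bulbs.

44 trays, 49 bulbs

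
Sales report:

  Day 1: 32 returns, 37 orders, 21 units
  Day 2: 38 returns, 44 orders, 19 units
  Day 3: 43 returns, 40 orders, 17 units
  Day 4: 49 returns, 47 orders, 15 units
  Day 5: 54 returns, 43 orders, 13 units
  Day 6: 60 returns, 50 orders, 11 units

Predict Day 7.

65 returns, 46 orders, 9 units

Returns — alternating steps +6, +5, +6, +5, …: 32, 38, 43, 49, 54, 60 → 65.
For the orders, alternating steps +7, −4, +7, −4, …: 37, 44, 40, 47, 43, 50 → 46.
For the units, −2 each step: 21, 19, 17, 15, 13, 11 → 9.
Putting it together: 65 returns, 46 orders, 9 units.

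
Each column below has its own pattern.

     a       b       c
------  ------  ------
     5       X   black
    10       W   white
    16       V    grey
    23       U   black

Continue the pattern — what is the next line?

Column a goes 5, 10, 16, 23 → 31 (differences are 5, 6, 7, … (increasing by 1 each time)).
Column b: X, W, V, U → T (letters move back 1 place in the alphabet).
Column c — repeats black → white → grey: black, white, grey, black → white.
Putting it together: 31  T  white.

31  T  white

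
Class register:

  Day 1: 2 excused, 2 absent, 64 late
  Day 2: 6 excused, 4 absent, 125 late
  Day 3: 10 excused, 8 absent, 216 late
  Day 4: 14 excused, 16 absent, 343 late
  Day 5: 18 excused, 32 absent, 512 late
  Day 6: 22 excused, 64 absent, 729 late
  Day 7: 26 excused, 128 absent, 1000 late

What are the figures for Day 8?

30 excused, 256 absent, 1331 late

For the excused, +4 each step: 2, 6, 10, 14, 18, 22, 26 → 30.
Absent: 2, 4, 8, 16, 32, 64, 128 → 256 (×2 each step).
For the late, perfect cubes: 4³, 5³, 6³, …: 64, 125, 216, 343, 512, 729, 1000 → 1331.
Combining the parts gives 30 excused, 256 absent, 1331 late.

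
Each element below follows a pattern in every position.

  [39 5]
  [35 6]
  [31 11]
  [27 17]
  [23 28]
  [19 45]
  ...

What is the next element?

[15 73]

First value: −4 each step, so 39, 35, 31, 27, 23, 19 → 15.
Second value: 5, 6, 11, 17, 28, 45 → 73 (each term is the sum of the two before it).
So the next element is [15 73].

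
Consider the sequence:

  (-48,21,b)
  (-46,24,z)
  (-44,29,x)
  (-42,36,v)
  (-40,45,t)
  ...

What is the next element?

(-38,56,r)

For the first value, +2 each step: -48, -46, -44, -42, -40 → -38.
Second value: differences are 3, 5, 7, … (increasing by 2 each time); 21, 24, 29, 36, 45 → 56.
Letter: b, z, x, v, t → r (letters move back 2 places in the alphabet, wrapping A→Z).
So the next element is (-38,56,r).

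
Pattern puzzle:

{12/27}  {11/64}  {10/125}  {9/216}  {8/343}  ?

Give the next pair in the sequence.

First coordinate goes 12, 11, 10, 9, 8 → 7 (−1 each step).
Second coordinate: perfect cubes: 3³, 4³, 5³, …, so 27, 64, 125, 216, 343 → 512.
So the next pair is {7/512}.

{7/512}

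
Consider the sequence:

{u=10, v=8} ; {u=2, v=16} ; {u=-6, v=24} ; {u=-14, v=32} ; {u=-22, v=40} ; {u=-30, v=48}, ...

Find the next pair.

U: −8 each step; 10, 2, -6, -14, -22, -30 → -38.
V: 8, 16, 24, 32, 40, 48 → 56 (together with the u always sums to 18).
Putting it together: {u=-38, v=56}.

{u=-38, v=56}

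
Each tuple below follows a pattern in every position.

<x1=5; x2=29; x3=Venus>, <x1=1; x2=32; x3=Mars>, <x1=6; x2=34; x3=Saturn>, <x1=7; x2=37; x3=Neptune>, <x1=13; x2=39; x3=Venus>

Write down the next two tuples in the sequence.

X1: each term is the sum of the two before it; 5, 1, 6, 7, 13 → 20 → 33.
X2 — alternating steps +3, +2, +3, +2, …: 29, 32, 34, 37, 39 → 42 → 44.
X3: Venus, Mars, Saturn, Neptune, Venus → Mars → Saturn (repeats Venus → Mars → Saturn → Neptune).
So the next two tuples are <x1=20; x2=42; x3=Mars> and <x1=33; x2=44; x3=Saturn>.

<x1=20; x2=42; x3=Mars>, <x1=33; x2=44; x3=Saturn>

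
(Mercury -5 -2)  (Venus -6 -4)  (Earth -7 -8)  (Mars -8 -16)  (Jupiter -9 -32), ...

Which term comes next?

(Saturn -10 -64)

For the planet, runs through the planets Mercury→Neptune: Mercury, Venus, Earth, Mars, Jupiter → Saturn.
Second component: −1 each step, so -5, -6, -7, -8, -9 → -10.
Third component: ×2 each step, so -2, -4, -8, -16, -32 → -64.
Combining the parts gives (Saturn -10 -64).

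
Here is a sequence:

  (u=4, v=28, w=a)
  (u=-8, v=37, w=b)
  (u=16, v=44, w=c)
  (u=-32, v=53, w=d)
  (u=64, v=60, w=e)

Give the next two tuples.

U goes 4, -8, 16, -32, 64 → -128 → 256 (×(-2) each step).
V — alternating steps +9, +7, +9, +7, …: 28, 37, 44, 53, 60 → 69 → 76.
For the w, letters move forward 1 place in the alphabet: a, b, c, d, e → f → g.
So the next two tuples are (u=-128, v=69, w=f) and (u=256, v=76, w=g).

(u=-128, v=69, w=f), (u=256, v=76, w=g)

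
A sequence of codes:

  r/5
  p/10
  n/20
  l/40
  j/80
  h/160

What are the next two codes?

For the letter, letters move back 2 places in the alphabet: r, p, n, l, j, h → f → d.
Second component: ×2 each step; 5, 10, 20, 40, 80, 160 → 320 → 640.
Putting the parts together: f/320 and then d/640.

f/320 then d/640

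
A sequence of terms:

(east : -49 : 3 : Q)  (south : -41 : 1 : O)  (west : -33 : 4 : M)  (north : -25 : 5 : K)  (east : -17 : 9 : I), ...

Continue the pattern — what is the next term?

Direction: east, south, west, north, east → south (repeats east → south → west → north).
Second slot: -49, -41, -33, -25, -17 → -9 (+8 each step).
For the third slot, each term is the sum of the two before it: 3, 1, 4, 5, 9 → 14.
Letter goes Q, O, M, K, I → G (letters move back 2 places in the alphabet).
Combining the parts gives (south : -9 : 14 : G).

(south : -9 : 14 : G)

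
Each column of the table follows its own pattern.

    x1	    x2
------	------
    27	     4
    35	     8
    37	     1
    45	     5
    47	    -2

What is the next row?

55  2

Column x1: 27, 35, 37, 45, 47 → 55 (alternating steps +8, +2, +8, +2, …).
Column x2 goes 4, 8, 1, 5, -2 → 2 (alternating steps +4, −7, +4, −7, …).
Combining the parts gives 55  2.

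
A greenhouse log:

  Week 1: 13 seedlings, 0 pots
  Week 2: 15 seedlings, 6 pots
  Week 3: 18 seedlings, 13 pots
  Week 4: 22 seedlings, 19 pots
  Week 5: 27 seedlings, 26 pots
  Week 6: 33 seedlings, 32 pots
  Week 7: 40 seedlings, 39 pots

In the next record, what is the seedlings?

48

Seedlings: differences are 2, 3, 4, … (increasing by 1 each time); 13, 15, 18, 22, 27, 33, 40 → 48.
Pots: alternating steps +6, +7, +6, +7, …; 0, 6, 13, 19, 26, 32, 39 → 45.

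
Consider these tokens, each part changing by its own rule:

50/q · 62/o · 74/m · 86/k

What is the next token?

98/i

For the first component, +12 each step: 50, 62, 74, 86 → 98.
Letter — letters move back 2 places in the alphabet: q, o, m, k → i.
Combining the parts gives 98/i.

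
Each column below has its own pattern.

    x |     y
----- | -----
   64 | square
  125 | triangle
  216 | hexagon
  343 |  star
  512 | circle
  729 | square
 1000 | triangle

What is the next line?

For the column x, perfect cubes: 4³, 5³, 6³, …: 64, 125, 216, 343, 512, 729, 1000 → 1331.
Column y: square, triangle, hexagon, star, circle, square, triangle → hexagon (repeats square → triangle → hexagon → star → circle).
So the next line is 1331  hexagon.

1331  hexagon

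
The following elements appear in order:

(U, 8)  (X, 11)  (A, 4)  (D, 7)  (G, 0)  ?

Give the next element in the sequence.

Letter goes U, X, A, D, G → J (letters move forward 3 places in the alphabet, wrapping Z→A).
Second entry: alternating steps +3, −7, +3, −7, …; 8, 11, 4, 7, 0 → 3.
So the next element is (J, 3).

(J, 3)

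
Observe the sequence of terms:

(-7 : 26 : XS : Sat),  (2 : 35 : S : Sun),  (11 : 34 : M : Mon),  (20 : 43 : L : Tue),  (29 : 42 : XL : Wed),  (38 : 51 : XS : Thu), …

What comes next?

(47 : 50 : S : Fri)

First part: -7, 2, 11, 20, 29, 38 → 47 (+9 each step).
Second part: alternating steps +9, −1, +9, −1, …; 26, 35, 34, 43, 42, 51 → 50.
Size: repeats XS → S → M → L → XL; XS, S, M, L, XL, XS → S.
Day: Sat, Sun, Mon, Tue, Wed, Thu → Fri (runs through the weekdays Mon→Sun).
Putting it together: (47 : 50 : S : Fri).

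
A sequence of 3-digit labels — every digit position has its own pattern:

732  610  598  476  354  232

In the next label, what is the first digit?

First digit: −1 each step, mod 10; 7, 6, 5, 4, 3, 2 → 1.

1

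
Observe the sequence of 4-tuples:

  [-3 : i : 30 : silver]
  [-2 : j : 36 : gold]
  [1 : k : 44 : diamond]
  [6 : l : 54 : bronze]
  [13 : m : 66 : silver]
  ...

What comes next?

[22 : n : 80 : gold]

For the first part, differences are 1, 3, 5, … (increasing by 2 each time): -3, -2, 1, 6, 13 → 22.
Letter goes i, j, k, l, m → n (letters move forward 1 place in the alphabet).
Third part goes 30, 36, 44, 54, 66 → 80 (differences are 6, 8, 10, … (increasing by 2 each time)).
Rank: repeats silver → gold → diamond → bronze, so silver, gold, diamond, bronze, silver → gold.
Combining the parts gives [22 : n : 80 : gold].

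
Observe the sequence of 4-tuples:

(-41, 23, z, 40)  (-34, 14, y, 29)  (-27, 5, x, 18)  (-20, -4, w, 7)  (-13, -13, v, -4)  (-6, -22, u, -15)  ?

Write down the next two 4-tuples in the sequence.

(1, -31, t, -26), (8, -40, s, -37)

First component: -41, -34, -27, -20, -13, -6 → 1 → 8 (+7 each step).
Second component — −9 each step: 23, 14, 5, -4, -13, -22 → -31 → -40.
Letter: letters move back 1 place in the alphabet; z, y, x, w, v, u → t → s.
For the fourth component, −11 each step: 40, 29, 18, 7, -4, -15 → -26 → -37.
So the next two 4-tuples are (1, -31, t, -26) and (8, -40, s, -37).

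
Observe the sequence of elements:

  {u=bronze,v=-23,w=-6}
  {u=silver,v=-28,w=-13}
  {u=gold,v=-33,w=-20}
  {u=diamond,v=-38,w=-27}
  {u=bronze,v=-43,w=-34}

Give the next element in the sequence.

U: repeats bronze → silver → gold → diamond, so bronze, silver, gold, diamond, bronze → silver.
V — −5 each step: -23, -28, -33, -38, -43 → -48.
W: −7 each step; -6, -13, -20, -27, -34 → -41.
So the next element is {u=silver,v=-48,w=-41}.

{u=silver,v=-48,w=-41}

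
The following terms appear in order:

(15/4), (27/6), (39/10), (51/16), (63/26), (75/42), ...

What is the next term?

First value: +12 each step, so 15, 27, 39, 51, 63, 75 → 87.
Second value goes 4, 6, 10, 16, 26, 42 → 68 (each term is the sum of the two before it).
So the next term is (87/68).

(87/68)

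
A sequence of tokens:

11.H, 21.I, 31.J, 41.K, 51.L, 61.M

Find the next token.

71.N

For the first component, +10 each step: 11, 21, 31, 41, 51, 61 → 71.
For the letter, letters move forward 1 place in the alphabet: H, I, J, K, L, M → N.
Putting it together: 71.N.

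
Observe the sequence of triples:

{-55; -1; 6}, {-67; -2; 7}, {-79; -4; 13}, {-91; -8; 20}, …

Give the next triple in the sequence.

{-103; -16; 33}

First coordinate: -55, -67, -79, -91 → -103 (−12 each step).
Second coordinate: ×2 each step; -1, -2, -4, -8 → -16.
Third coordinate: each term is the sum of the two before it, so 6, 7, 13, 20 → 33.
Combining the parts gives {-103; -16; 33}.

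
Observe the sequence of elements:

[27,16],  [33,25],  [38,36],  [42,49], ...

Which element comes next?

[45,64]

First component goes 27, 33, 38, 42 → 45 (differences are 6, 5, 4, … (decreasing by 1 each time)).
For the second component, perfect squares: 4², 5², 6², …: 16, 25, 36, 49 → 64.
Putting it together: [45,64].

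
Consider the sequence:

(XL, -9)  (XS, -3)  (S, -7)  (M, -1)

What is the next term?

Size goes XL, XS, S, M → L (runs through clothing sizes XS→XL).
Second slot: -9, -3, -7, -1 → -5 (alternating steps +6, −4, +6, −4, …).
Putting it together: (L, -5).

(L, -5)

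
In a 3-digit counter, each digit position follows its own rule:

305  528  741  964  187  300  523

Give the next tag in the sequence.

746

First digit — +2 each step, mod 10: 3, 5, 7, 9, 1, 3, 5 → 7.
Second digit: +2 each step, mod 10, so 0, 2, 4, 6, 8, 0, 2 → 4.
Third digit: +3 each step, mod 10, so 5, 8, 1, 4, 7, 0, 3 → 6.
So the next tag is 746.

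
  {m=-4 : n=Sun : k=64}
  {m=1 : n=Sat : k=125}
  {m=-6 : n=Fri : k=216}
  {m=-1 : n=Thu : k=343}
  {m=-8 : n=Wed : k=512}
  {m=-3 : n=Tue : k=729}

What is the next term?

For the m, alternating steps +5, −7, +5, −7, …: -4, 1, -6, -1, -8, -3 → -10.
N: runs backward through the weekdays Mon→Sun, so Sun, Sat, Fri, Thu, Wed, Tue → Mon.
K goes 64, 125, 216, 343, 512, 729 → 1000 (perfect cubes: 4³, 5³, 6³, …).
So the next term is {m=-10 : n=Mon : k=1000}.

{m=-10 : n=Mon : k=1000}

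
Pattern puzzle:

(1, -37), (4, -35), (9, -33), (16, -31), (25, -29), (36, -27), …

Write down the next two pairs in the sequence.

First entry: perfect squares: 1², 2², 3², …; 1, 4, 9, 16, 25, 36 → 49 → 64.
Second entry: -37, -35, -33, -31, -29, -27 → -25 → -23 (+2 each step).
So the next two pairs are (49, -25) and (64, -23).

(49, -25), (64, -23)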